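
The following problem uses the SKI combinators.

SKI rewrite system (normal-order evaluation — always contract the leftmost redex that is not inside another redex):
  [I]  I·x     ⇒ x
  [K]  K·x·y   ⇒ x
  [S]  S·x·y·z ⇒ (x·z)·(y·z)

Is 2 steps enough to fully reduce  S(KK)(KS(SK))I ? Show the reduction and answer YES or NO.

Answer: NO — after 2 steps the term is K(KS(SK)I), not yet normal

Reduction:
  start: S(KK)(KS(SK))I
  →1  KKI(KS(SK)I)
  →2  K(KS(SK)I)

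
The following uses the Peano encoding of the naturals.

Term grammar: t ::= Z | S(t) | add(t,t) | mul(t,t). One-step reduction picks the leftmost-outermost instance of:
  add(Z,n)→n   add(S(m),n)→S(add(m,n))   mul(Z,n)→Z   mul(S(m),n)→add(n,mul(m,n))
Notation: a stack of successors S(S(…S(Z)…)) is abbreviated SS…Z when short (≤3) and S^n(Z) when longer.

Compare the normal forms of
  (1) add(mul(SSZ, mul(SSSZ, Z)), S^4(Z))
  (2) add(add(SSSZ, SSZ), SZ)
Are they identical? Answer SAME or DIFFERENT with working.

Answer: DIFFERENT — A ⇓ S^4(Z), B ⇓ S^6(Z)

Derivation:
Term A:
  start: add(mul(SSZ, mul(SSSZ, Z)), S^4(Z))
  →1  add(add(mul(SSSZ, Z), mul(SZ, mul(SSSZ, Z))), S^4(Z))
  →2  add(add(add(Z, mul(SSZ, Z)), mul(SZ, mul(SSSZ, Z))), S^4(Z))
  →3  add(add(mul(SSZ, Z), mul(SZ, mul(SSSZ, Z))), S^4(Z))
  →4  add(add(add(Z, mul(SZ, Z)), mul(SZ, mul(SSSZ, Z))), S^4(Z))
  →5  add(add(mul(SZ, Z), mul(SZ, mul(SSSZ, Z))), S^4(Z))
  →6  add(add(add(Z, mul(Z, Z)), mul(SZ, mul(SSSZ, Z))), S^4(Z))
  →7  add(add(mul(Z, Z), mul(SZ, mul(SSSZ, Z))), S^4(Z))
  →8  add(add(Z, mul(SZ, mul(SSSZ, Z))), S^4(Z))
  →9  add(mul(SZ, mul(SSSZ, Z)), S^4(Z))
  →10  add(add(mul(SSSZ, Z), mul(Z, mul(SSSZ, Z))), S^4(Z))
  →11  add(add(add(Z, mul(SSZ, Z)), mul(Z, mul(SSSZ, Z))), S^4(Z))
  →12  add(add(mul(SSZ, Z), mul(Z, mul(SSSZ, Z))), S^4(Z))
  →13  add(add(add(Z, mul(SZ, Z)), mul(Z, mul(SSSZ, Z))), S^4(Z))
  →14  add(add(mul(SZ, Z), mul(Z, mul(SSSZ, Z))), S^4(Z))
  →15  add(add(add(Z, mul(Z, Z)), mul(Z, mul(SSSZ, Z))), S^4(Z))
  →16  add(add(mul(Z, Z), mul(Z, mul(SSSZ, Z))), S^4(Z))
  →17  add(add(Z, mul(Z, mul(SSSZ, Z))), S^4(Z))
  →18  add(mul(Z, mul(SSSZ, Z)), S^4(Z))
  →19  add(Z, S^4(Z))
  →20  S^4(Z)

Term B:
  start: add(add(SSSZ, SSZ), SZ)
  →1  add(S(add(SSZ, SSZ)), SZ)
  →2  S(add(add(SSZ, SSZ), SZ))
  →3  S(add(S(add(SZ, SSZ)), SZ))
  →4  S(S(add(add(SZ, SSZ), SZ)))
  →5  S(S(add(S(add(Z, SSZ)), SZ)))
  →6  S(S(S(add(add(Z, SSZ), SZ))))
  →7  S(S(S(add(SSZ, SZ))))
  →8  S(S(S(S(add(SZ, SZ)))))
  →9  S(S(S(S(S(add(Z, SZ))))))
  →10  S^6(Z)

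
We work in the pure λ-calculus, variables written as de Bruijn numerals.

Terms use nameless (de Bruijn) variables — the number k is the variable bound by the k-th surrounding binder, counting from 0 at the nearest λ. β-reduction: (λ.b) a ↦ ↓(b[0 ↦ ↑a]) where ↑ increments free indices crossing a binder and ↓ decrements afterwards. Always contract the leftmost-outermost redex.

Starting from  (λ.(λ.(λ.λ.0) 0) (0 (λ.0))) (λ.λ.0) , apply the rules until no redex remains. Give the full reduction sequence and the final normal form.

  start: (λ.(λ.(λ.λ.0) 0) (0 (λ.0))) (λ.λ.0)
  step 1: (λ.(λ.λ.0) 0) ((λ.λ.0) (λ.0))
  step 2: (λ.λ.0) ((λ.λ.0) (λ.0))
  step 3: λ.0

Answer: normal form = λ.0  (in 3 steps)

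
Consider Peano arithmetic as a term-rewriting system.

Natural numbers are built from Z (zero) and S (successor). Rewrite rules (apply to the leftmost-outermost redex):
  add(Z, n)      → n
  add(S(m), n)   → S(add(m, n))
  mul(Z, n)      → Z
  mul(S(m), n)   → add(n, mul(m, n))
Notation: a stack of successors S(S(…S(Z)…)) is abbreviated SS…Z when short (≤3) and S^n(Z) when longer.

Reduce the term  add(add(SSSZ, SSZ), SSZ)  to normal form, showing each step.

  start: add(add(SSSZ, SSZ), SSZ)
  →1  add(S(add(SSZ, SSZ)), SSZ)
  →2  S(add(add(SSZ, SSZ), SSZ))
  →3  S(add(S(add(SZ, SSZ)), SSZ))
  →4  S(S(add(add(SZ, SSZ), SSZ)))
  →5  S(S(add(S(add(Z, SSZ)), SSZ)))
  →6  S(S(S(add(add(Z, SSZ), SSZ))))
  →7  S(S(S(add(SSZ, SSZ))))
  →8  S(S(S(S(add(SZ, SSZ)))))
  →9  S(S(S(S(S(add(Z, SSZ))))))
  →10  S^7(Z)

Answer: normal form = S^7(Z)  (in 10 steps)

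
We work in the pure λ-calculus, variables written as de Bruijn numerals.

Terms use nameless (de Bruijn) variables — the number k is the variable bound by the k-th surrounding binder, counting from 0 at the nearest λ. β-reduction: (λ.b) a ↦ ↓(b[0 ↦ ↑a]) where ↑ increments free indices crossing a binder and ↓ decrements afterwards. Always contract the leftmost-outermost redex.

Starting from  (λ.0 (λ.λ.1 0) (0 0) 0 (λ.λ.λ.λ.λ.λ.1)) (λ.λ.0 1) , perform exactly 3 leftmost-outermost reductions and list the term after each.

  start: (λ.0 (λ.λ.1 0) (0 0) 0 (λ.λ.λ.λ.λ.λ.1)) (λ.λ.0 1)
  step 1: (λ.λ.0 1) (λ.λ.1 0) ((λ.λ.0 1) (λ.λ.0 1)) (λ.λ.0 1) (λ.λ.λ.λ.λ.λ.1)
  step 2: (λ.0 (λ.λ.1 0)) ((λ.λ.0 1) (λ.λ.0 1)) (λ.λ.0 1) (λ.λ.λ.λ.λ.λ.1)
  step 3: (λ.λ.0 1) (λ.λ.0 1) (λ.λ.1 0) (λ.λ.0 1) (λ.λ.λ.λ.λ.λ.1)

Answer: after 3 steps: (λ.λ.0 1) (λ.λ.0 1) (λ.λ.1 0) (λ.λ.0 1) (λ.λ.λ.λ.λ.λ.1)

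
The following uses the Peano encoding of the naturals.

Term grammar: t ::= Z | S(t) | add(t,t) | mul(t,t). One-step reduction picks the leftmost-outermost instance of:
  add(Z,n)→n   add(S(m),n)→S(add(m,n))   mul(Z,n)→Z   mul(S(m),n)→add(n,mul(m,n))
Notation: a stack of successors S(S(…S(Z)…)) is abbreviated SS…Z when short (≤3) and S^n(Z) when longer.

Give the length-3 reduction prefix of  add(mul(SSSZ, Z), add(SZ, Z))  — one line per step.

  start: add(mul(SSSZ, Z), add(SZ, Z))
  step 1: add(add(Z, mul(SSZ, Z)), add(SZ, Z))
  step 2: add(mul(SSZ, Z), add(SZ, Z))
  step 3: add(add(Z, mul(SZ, Z)), add(SZ, Z))

Answer: after 3 steps: add(add(Z, mul(SZ, Z)), add(SZ, Z))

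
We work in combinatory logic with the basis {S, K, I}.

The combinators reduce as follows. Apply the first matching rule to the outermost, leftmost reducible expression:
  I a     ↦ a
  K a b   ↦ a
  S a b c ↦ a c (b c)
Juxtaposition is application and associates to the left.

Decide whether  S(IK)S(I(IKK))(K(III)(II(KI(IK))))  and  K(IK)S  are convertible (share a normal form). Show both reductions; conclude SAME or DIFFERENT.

Term A:
  start: S(IK)S(I(IKK))(K(III)(II(KI(IK))))
  →1  IK(I(IKK))(S(I(IKK)))(K(III)(II(KI(IK))))
  →2  K(I(IKK))(S(I(IKK)))(K(III)(II(KI(IK))))
  →3  I(IKK)(K(III)(II(KI(IK))))
  →4  IKK(K(III)(II(KI(IK))))
  →5  KK(K(III)(II(KI(IK))))
  →6  K

Term B:
  start: K(IK)S
  →1  IK
  →2  K

Answer: SAME — A ⇓ K, B ⇓ K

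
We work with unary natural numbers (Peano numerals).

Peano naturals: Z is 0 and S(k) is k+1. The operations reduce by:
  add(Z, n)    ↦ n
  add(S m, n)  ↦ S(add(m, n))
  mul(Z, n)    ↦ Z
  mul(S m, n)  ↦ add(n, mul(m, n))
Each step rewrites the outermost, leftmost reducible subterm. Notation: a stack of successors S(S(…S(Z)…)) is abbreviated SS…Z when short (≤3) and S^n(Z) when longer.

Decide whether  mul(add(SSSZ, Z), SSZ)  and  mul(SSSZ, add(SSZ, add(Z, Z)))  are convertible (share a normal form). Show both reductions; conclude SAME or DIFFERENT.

Term A:
  start: mul(add(SSSZ, Z), SSZ)
  [1] mul(S(add(SSZ, Z)), SSZ)
  [2] add(SSZ, mul(add(SSZ, Z), SSZ))
  [3] S(add(SZ, mul(add(SSZ, Z), SSZ)))
  [4] S(S(add(Z, mul(add(SSZ, Z), SSZ))))
  [5] S(S(mul(add(SSZ, Z), SSZ)))
  [6] S(S(mul(S(add(SZ, Z)), SSZ)))
  [7] S(S(add(SSZ, mul(add(SZ, Z), SSZ))))
  [8] S(S(S(add(SZ, mul(add(SZ, Z), SSZ)))))
  [9] S(S(S(S(add(Z, mul(add(SZ, Z), SSZ))))))
  [10] S(S(S(S(mul(add(SZ, Z), SSZ)))))
  [11] S(S(S(S(mul(S(add(Z, Z)), SSZ)))))
  [12] S(S(S(S(add(SSZ, mul(add(Z, Z), SSZ))))))
  [13] S(S(S(S(S(add(SZ, mul(add(Z, Z), SSZ)))))))
  [14] S(S(S(S(S(S(add(Z, mul(add(Z, Z), SSZ))))))))
  [15] S(S(S(S(S(S(mul(add(Z, Z), SSZ)))))))
  [16] S(S(S(S(S(S(mul(Z, SSZ)))))))
  [17] S^6(Z)

Term B:
  start: mul(SSSZ, add(SSZ, add(Z, Z)))
  [1] add(add(SSZ, add(Z, Z)), mul(SSZ, add(SSZ, add(Z, Z))))
  [2] add(S(add(SZ, add(Z, Z))), mul(SSZ, add(SSZ, add(Z, Z))))
  [3] S(add(add(SZ, add(Z, Z)), mul(SSZ, add(SSZ, add(Z, Z)))))
  [4] S(add(S(add(Z, add(Z, Z))), mul(SSZ, add(SSZ, add(Z, Z)))))
  [5] S(S(add(add(Z, add(Z, Z)), mul(SSZ, add(SSZ, add(Z, Z))))))
  [6] S(S(add(add(Z, Z), mul(SSZ, add(SSZ, add(Z, Z))))))
  [7] S(S(add(Z, mul(SSZ, add(SSZ, add(Z, Z))))))
  [8] S(S(mul(SSZ, add(SSZ, add(Z, Z)))))
  [9] S(S(add(add(SSZ, add(Z, Z)), mul(SZ, add(SSZ, add(Z, Z))))))
  [10] S(S(add(S(add(SZ, add(Z, Z))), mul(SZ, add(SSZ, add(Z, Z))))))
  [11] S(S(S(add(add(SZ, add(Z, Z)), mul(SZ, add(SSZ, add(Z, Z)))))))
  [12] S(S(S(add(S(add(Z, add(Z, Z))), mul(SZ, add(SSZ, add(Z, Z)))))))
  [13] S(S(S(S(add(add(Z, add(Z, Z)), mul(SZ, add(SSZ, add(Z, Z))))))))
  [14] S(S(S(S(add(add(Z, Z), mul(SZ, add(SSZ, add(Z, Z))))))))
  [15] S(S(S(S(add(Z, mul(SZ, add(SSZ, add(Z, Z))))))))
  [16] S(S(S(S(mul(SZ, add(SSZ, add(Z, Z)))))))
  [17] S(S(S(S(add(add(SSZ, add(Z, Z)), mul(Z, add(SSZ, add(Z, Z))))))))
  [18] S(S(S(S(add(S(add(SZ, add(Z, Z))), mul(Z, add(SSZ, add(Z, Z))))))))
  [19] S(S(S(S(S(add(add(SZ, add(Z, Z)), mul(Z, add(SSZ, add(Z, Z)))))))))
  [20] S(S(S(S(S(add(S(add(Z, add(Z, Z))), mul(Z, add(SSZ, add(Z, Z)))))))))
  [21] S(S(S(S(S(S(add(add(Z, add(Z, Z)), mul(Z, add(SSZ, add(Z, Z))))))))))
  [22] S(S(S(S(S(S(add(add(Z, Z), mul(Z, add(SSZ, add(Z, Z))))))))))
  [23] S(S(S(S(S(S(add(Z, mul(Z, add(SSZ, add(Z, Z))))))))))
  [24] S(S(S(S(S(S(mul(Z, add(SSZ, add(Z, Z)))))))))
  [25] S^6(Z)

Answer: SAME — A ⇓ S^6(Z), B ⇓ S^6(Z)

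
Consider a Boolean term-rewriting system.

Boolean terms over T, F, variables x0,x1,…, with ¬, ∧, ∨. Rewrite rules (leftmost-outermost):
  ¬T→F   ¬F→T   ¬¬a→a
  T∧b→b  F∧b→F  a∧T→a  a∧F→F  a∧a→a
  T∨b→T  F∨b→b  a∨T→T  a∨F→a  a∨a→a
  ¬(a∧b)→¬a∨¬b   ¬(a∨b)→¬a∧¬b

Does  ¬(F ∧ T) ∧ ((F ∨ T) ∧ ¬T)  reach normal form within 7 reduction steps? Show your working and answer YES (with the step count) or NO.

Answer: YES — reaches normal form F in 7 ≤ 7 steps

Working:
  start: ¬(F ∧ T) ∧ ((F ∨ T) ∧ ¬T)
  →1  (¬F ∨ ¬T) ∧ ((F ∨ T) ∧ ¬T)
  →2  (T ∨ ¬T) ∧ ((F ∨ T) ∧ ¬T)
  →3  T ∧ ((F ∨ T) ∧ ¬T)
  →4  (F ∨ T) ∧ ¬T
  →5  T ∧ ¬T
  →6  ¬T
  →7  F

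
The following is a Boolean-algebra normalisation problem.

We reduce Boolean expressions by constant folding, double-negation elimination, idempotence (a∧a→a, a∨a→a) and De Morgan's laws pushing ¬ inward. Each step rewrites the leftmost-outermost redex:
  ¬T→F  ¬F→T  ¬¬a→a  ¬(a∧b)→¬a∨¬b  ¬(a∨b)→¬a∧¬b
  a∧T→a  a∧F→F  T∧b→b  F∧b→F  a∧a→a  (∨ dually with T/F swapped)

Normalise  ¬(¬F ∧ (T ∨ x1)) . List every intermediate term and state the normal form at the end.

Answer: normal form = F  (in 6 steps)

Working:
  start: ¬(¬F ∧ (T ∨ x1))
  →1  ¬¬F ∨ ¬(T ∨ x1)
  →2  F ∨ ¬(T ∨ x1)
  →3  ¬(T ∨ x1)
  →4  ¬T ∧ ¬x1
  →5  F ∧ ¬x1
  →6  F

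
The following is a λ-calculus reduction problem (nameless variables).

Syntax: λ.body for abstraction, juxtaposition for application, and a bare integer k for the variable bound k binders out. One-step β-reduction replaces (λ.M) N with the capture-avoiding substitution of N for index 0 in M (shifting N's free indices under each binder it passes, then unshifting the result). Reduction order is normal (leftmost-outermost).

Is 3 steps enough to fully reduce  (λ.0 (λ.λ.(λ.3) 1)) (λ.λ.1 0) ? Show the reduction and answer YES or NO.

  start: (λ.0 (λ.λ.(λ.3) 1)) (λ.λ.1 0)
  [1] (λ.λ.1 0) (λ.λ.(λ.λ.λ.1 0) 1)
  [2] λ.(λ.λ.(λ.λ.λ.1 0) 1) 0
  [3] λ.λ.(λ.λ.λ.1 0) 1

Answer: NO — after 3 steps the term is λ.λ.(λ.λ.λ.1 0) 1, not yet normal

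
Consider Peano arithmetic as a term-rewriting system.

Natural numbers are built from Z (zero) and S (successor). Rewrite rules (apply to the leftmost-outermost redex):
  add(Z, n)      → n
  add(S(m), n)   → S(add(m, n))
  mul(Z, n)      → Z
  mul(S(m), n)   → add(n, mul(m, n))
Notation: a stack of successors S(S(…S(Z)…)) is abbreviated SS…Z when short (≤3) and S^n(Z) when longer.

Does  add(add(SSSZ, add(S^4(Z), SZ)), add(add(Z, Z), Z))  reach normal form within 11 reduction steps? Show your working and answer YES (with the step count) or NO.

Answer: NO — after 11 steps the term is S(S(S(S(S(add(add(SSZ, SZ), add(add(Z, Z), Z))))))), not yet normal

Working:
  start: add(add(SSSZ, add(S^4(Z), SZ)), add(add(Z, Z), Z))
  →1  add(S(add(SSZ, add(S^4(Z), SZ))), add(add(Z, Z), Z))
  →2  S(add(add(SSZ, add(S^4(Z), SZ)), add(add(Z, Z), Z)))
  →3  S(add(S(add(SZ, add(S^4(Z), SZ))), add(add(Z, Z), Z)))
  →4  S(S(add(add(SZ, add(S^4(Z), SZ)), add(add(Z, Z), Z))))
  →5  S(S(add(S(add(Z, add(S^4(Z), SZ))), add(add(Z, Z), Z))))
  →6  S(S(S(add(add(Z, add(S^4(Z), SZ)), add(add(Z, Z), Z)))))
  →7  S(S(S(add(add(S^4(Z), SZ), add(add(Z, Z), Z)))))
  →8  S(S(S(add(S(add(SSSZ, SZ)), add(add(Z, Z), Z)))))
  →9  S(S(S(S(add(add(SSSZ, SZ), add(add(Z, Z), Z))))))
  →10  S(S(S(S(add(S(add(SSZ, SZ)), add(add(Z, Z), Z))))))
  →11  S(S(S(S(S(add(add(SSZ, SZ), add(add(Z, Z), Z)))))))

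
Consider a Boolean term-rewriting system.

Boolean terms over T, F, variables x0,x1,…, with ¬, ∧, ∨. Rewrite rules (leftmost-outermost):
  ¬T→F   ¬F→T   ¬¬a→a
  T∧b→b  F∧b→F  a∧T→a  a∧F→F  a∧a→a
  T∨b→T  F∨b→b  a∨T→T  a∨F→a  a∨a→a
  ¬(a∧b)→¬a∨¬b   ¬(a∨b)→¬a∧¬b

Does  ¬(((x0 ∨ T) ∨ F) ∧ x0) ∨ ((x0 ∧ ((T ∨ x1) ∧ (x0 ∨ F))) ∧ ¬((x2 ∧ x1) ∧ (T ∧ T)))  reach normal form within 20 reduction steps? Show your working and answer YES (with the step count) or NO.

Answer: YES — reaches normal form ¬x0 ∨ (x0 ∧ (¬x2 ∨ ¬x1)) in 17 ≤ 20 steps

Working:
  start: ¬(((x0 ∨ T) ∨ F) ∧ x0) ∨ ((x0 ∧ ((T ∨ x1) ∧ (x0 ∨ F))) ∧ ¬((x2 ∧ x1) ∧ (T ∧ T)))
  [1] (¬((x0 ∨ T) ∨ F) ∨ ¬x0) ∨ ((x0 ∧ ((T ∨ x1) ∧ (x0 ∨ F))) ∧ ¬((x2 ∧ x1) ∧ (T ∧ T)))
  [2] ((¬(x0 ∨ T) ∧ ¬F) ∨ ¬x0) ∨ ((x0 ∧ ((T ∨ x1) ∧ (x0 ∨ F))) ∧ ¬((x2 ∧ x1) ∧ (T ∧ T)))
  [3] (((¬x0 ∧ ¬T) ∧ ¬F) ∨ ¬x0) ∨ ((x0 ∧ ((T ∨ x1) ∧ (x0 ∨ F))) ∧ ¬((x2 ∧ x1) ∧ (T ∧ T)))
  [4] (((¬x0 ∧ F) ∧ ¬F) ∨ ¬x0) ∨ ((x0 ∧ ((T ∨ x1) ∧ (x0 ∨ F))) ∧ ¬((x2 ∧ x1) ∧ (T ∧ T)))
  [5] ((F ∧ ¬F) ∨ ¬x0) ∨ ((x0 ∧ ((T ∨ x1) ∧ (x0 ∨ F))) ∧ ¬((x2 ∧ x1) ∧ (T ∧ T)))
  [6] (F ∨ ¬x0) ∨ ((x0 ∧ ((T ∨ x1) ∧ (x0 ∨ F))) ∧ ¬((x2 ∧ x1) ∧ (T ∧ T)))
  [7] ¬x0 ∨ ((x0 ∧ ((T ∨ x1) ∧ (x0 ∨ F))) ∧ ¬((x2 ∧ x1) ∧ (T ∧ T)))
  [8] ¬x0 ∨ ((x0 ∧ (T ∧ (x0 ∨ F))) ∧ ¬((x2 ∧ x1) ∧ (T ∧ T)))
  [9] ¬x0 ∨ ((x0 ∧ (x0 ∨ F)) ∧ ¬((x2 ∧ x1) ∧ (T ∧ T)))
  [10] ¬x0 ∨ ((x0 ∧ x0) ∧ ¬((x2 ∧ x1) ∧ (T ∧ T)))
  [11] ¬x0 ∨ (x0 ∧ ¬((x2 ∧ x1) ∧ (T ∧ T)))
  [12] ¬x0 ∨ (x0 ∧ (¬(x2 ∧ x1) ∨ ¬(T ∧ T)))
  [13] ¬x0 ∨ (x0 ∧ ((¬x2 ∨ ¬x1) ∨ ¬(T ∧ T)))
  [14] ¬x0 ∨ (x0 ∧ ((¬x2 ∨ ¬x1) ∨ (¬T ∨ ¬T)))
  [15] ¬x0 ∨ (x0 ∧ ((¬x2 ∨ ¬x1) ∨ ¬T))
  [16] ¬x0 ∨ (x0 ∧ ((¬x2 ∨ ¬x1) ∨ F))
  [17] ¬x0 ∨ (x0 ∧ (¬x2 ∨ ¬x1))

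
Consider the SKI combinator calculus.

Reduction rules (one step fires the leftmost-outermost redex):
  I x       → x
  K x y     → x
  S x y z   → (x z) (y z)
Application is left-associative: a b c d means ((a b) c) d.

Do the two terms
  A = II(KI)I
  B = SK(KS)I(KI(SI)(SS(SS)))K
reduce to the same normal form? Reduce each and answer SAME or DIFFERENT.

Answer: DIFFERENT — A ⇓ I, B ⇓ SK(SSK)

Reduction:
Term A:
  start: II(KI)I
  [1] I(KI)I
  [2] KII
  [3] I

Term B:
  start: SK(KS)I(KI(SI)(SS(SS)))K
  [1] KI(KSI)(KI(SI)(SS(SS)))K
  [2] I(KI(SI)(SS(SS)))K
  [3] KI(SI)(SS(SS))K
  [4] I(SS(SS))K
  [5] SS(SS)K
  [6] SK(SSK)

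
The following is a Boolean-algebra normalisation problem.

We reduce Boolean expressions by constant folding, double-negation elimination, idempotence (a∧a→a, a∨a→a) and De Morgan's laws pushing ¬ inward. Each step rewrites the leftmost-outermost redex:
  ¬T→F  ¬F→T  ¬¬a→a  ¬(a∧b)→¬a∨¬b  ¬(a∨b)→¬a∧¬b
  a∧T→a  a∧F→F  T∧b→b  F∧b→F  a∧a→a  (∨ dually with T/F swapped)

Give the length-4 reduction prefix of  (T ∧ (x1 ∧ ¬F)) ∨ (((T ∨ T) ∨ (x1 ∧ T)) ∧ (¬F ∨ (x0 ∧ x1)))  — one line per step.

  start: (T ∧ (x1 ∧ ¬F)) ∨ (((T ∨ T) ∨ (x1 ∧ T)) ∧ (¬F ∨ (x0 ∧ x1)))
  →1  (x1 ∧ ¬F) ∨ (((T ∨ T) ∨ (x1 ∧ T)) ∧ (¬F ∨ (x0 ∧ x1)))
  →2  (x1 ∧ T) ∨ (((T ∨ T) ∨ (x1 ∧ T)) ∧ (¬F ∨ (x0 ∧ x1)))
  →3  x1 ∨ (((T ∨ T) ∨ (x1 ∧ T)) ∧ (¬F ∨ (x0 ∧ x1)))
  →4  x1 ∨ ((T ∨ (x1 ∧ T)) ∧ (¬F ∨ (x0 ∧ x1)))

Answer: after 4 steps: x1 ∨ ((T ∨ (x1 ∧ T)) ∧ (¬F ∨ (x0 ∧ x1)))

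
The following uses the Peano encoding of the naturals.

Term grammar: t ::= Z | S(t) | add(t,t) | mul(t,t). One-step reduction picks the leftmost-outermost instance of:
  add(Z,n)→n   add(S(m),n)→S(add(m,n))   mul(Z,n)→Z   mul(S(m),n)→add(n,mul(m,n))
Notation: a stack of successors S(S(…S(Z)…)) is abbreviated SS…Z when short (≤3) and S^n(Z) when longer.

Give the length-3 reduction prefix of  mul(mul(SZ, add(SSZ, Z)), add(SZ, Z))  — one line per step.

Answer: after 3 steps: mul(S(add(add(SZ, Z), mul(Z, add(SSZ, Z)))), add(SZ, Z))

Working:
  start: mul(mul(SZ, add(SSZ, Z)), add(SZ, Z))
  [1] mul(add(add(SSZ, Z), mul(Z, add(SSZ, Z))), add(SZ, Z))
  [2] mul(add(S(add(SZ, Z)), mul(Z, add(SSZ, Z))), add(SZ, Z))
  [3] mul(S(add(add(SZ, Z), mul(Z, add(SSZ, Z)))), add(SZ, Z))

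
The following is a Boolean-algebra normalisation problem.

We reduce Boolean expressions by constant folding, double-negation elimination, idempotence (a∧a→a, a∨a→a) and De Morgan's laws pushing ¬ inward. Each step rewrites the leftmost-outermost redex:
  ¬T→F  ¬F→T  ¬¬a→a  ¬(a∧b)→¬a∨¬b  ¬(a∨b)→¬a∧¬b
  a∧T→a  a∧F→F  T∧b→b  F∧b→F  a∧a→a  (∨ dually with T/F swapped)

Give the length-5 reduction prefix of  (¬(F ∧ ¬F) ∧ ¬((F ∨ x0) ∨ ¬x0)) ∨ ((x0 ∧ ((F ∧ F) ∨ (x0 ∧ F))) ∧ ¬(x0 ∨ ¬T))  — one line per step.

Answer: after 5 steps: (¬(F ∨ x0) ∧ ¬¬x0) ∨ ((x0 ∧ ((F ∧ F) ∨ (x0 ∧ F))) ∧ ¬(x0 ∨ ¬T))

Working:
  start: (¬(F ∧ ¬F) ∧ ¬((F ∨ x0) ∨ ¬x0)) ∨ ((x0 ∧ ((F ∧ F) ∨ (x0 ∧ F))) ∧ ¬(x0 ∨ ¬T))
  step 1: ((¬F ∨ ¬¬F) ∧ ¬((F ∨ x0) ∨ ¬x0)) ∨ ((x0 ∧ ((F ∧ F) ∨ (x0 ∧ F))) ∧ ¬(x0 ∨ ¬T))
  step 2: ((T ∨ ¬¬F) ∧ ¬((F ∨ x0) ∨ ¬x0)) ∨ ((x0 ∧ ((F ∧ F) ∨ (x0 ∧ F))) ∧ ¬(x0 ∨ ¬T))
  step 3: (T ∧ ¬((F ∨ x0) ∨ ¬x0)) ∨ ((x0 ∧ ((F ∧ F) ∨ (x0 ∧ F))) ∧ ¬(x0 ∨ ¬T))
  step 4: ¬((F ∨ x0) ∨ ¬x0) ∨ ((x0 ∧ ((F ∧ F) ∨ (x0 ∧ F))) ∧ ¬(x0 ∨ ¬T))
  step 5: (¬(F ∨ x0) ∧ ¬¬x0) ∨ ((x0 ∧ ((F ∧ F) ∨ (x0 ∧ F))) ∧ ¬(x0 ∨ ¬T))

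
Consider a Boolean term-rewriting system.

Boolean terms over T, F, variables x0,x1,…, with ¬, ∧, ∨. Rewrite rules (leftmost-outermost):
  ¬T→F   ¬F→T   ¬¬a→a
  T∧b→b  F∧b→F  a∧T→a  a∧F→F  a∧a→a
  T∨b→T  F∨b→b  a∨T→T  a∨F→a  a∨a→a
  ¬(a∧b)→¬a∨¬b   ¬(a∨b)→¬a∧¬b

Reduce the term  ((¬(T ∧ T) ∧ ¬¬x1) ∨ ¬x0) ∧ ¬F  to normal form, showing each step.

Answer: normal form = ¬x0  (in 7 steps)

Working:
  start: ((¬(T ∧ T) ∧ ¬¬x1) ∨ ¬x0) ∧ ¬F
  step 1: (((¬T ∨ ¬T) ∧ ¬¬x1) ∨ ¬x0) ∧ ¬F
  step 2: ((¬T ∧ ¬¬x1) ∨ ¬x0) ∧ ¬F
  step 3: ((F ∧ ¬¬x1) ∨ ¬x0) ∧ ¬F
  step 4: (F ∨ ¬x0) ∧ ¬F
  step 5: ¬x0 ∧ ¬F
  step 6: ¬x0 ∧ T
  step 7: ¬x0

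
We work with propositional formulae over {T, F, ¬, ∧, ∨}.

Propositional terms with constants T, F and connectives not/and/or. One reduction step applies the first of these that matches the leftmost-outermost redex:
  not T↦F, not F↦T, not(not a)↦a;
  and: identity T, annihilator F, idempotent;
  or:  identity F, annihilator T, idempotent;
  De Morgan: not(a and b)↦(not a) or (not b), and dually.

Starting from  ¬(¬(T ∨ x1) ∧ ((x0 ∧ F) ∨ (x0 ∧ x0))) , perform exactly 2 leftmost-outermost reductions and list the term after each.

Answer: after 2 steps: (T ∨ x1) ∨ ¬((x0 ∧ F) ∨ (x0 ∧ x0))

Derivation:
  start: ¬(¬(T ∨ x1) ∧ ((x0 ∧ F) ∨ (x0 ∧ x0)))
  →1  ¬¬(T ∨ x1) ∨ ¬((x0 ∧ F) ∨ (x0 ∧ x0))
  →2  (T ∨ x1) ∨ ¬((x0 ∧ F) ∨ (x0 ∧ x0))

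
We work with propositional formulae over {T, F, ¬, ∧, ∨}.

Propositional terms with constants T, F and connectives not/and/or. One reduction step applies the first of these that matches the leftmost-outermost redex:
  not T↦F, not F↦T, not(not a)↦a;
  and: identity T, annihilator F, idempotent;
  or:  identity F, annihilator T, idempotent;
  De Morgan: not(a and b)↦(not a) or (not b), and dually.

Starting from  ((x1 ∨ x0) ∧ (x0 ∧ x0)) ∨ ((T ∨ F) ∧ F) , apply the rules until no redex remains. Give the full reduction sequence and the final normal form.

  start: ((x1 ∨ x0) ∧ (x0 ∧ x0)) ∨ ((T ∨ F) ∧ F)
  step 1: ((x1 ∨ x0) ∧ x0) ∨ ((T ∨ F) ∧ F)
  step 2: ((x1 ∨ x0) ∧ x0) ∨ F
  step 3: (x1 ∨ x0) ∧ x0

Answer: normal form = (x1 ∨ x0) ∧ x0  (in 3 steps)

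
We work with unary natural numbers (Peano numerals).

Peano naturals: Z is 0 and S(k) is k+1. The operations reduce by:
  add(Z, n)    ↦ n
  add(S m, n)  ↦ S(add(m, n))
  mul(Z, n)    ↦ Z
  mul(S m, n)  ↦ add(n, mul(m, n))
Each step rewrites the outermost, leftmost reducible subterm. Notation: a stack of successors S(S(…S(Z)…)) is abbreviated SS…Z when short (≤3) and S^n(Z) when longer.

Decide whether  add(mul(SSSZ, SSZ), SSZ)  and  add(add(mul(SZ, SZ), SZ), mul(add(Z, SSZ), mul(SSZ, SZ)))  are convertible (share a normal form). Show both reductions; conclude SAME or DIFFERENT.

Answer: DIFFERENT — A ⇓ S^8(Z), B ⇓ S^6(Z)

Derivation:
Term A:
  start: add(mul(SSSZ, SSZ), SSZ)
  step 1: add(add(SSZ, mul(SSZ, SSZ)), SSZ)
  step 2: add(S(add(SZ, mul(SSZ, SSZ))), SSZ)
  step 3: S(add(add(SZ, mul(SSZ, SSZ)), SSZ))
  step 4: S(add(S(add(Z, mul(SSZ, SSZ))), SSZ))
  step 5: S(S(add(add(Z, mul(SSZ, SSZ)), SSZ)))
  step 6: S(S(add(mul(SSZ, SSZ), SSZ)))
  step 7: S(S(add(add(SSZ, mul(SZ, SSZ)), SSZ)))
  step 8: S(S(add(S(add(SZ, mul(SZ, SSZ))), SSZ)))
  step 9: S(S(S(add(add(SZ, mul(SZ, SSZ)), SSZ))))
  step 10: S(S(S(add(S(add(Z, mul(SZ, SSZ))), SSZ))))
  step 11: S(S(S(S(add(add(Z, mul(SZ, SSZ)), SSZ)))))
  step 12: S(S(S(S(add(mul(SZ, SSZ), SSZ)))))
  step 13: S(S(S(S(add(add(SSZ, mul(Z, SSZ)), SSZ)))))
  step 14: S(S(S(S(add(S(add(SZ, mul(Z, SSZ))), SSZ)))))
  step 15: S(S(S(S(S(add(add(SZ, mul(Z, SSZ)), SSZ))))))
  step 16: S(S(S(S(S(add(S(add(Z, mul(Z, SSZ))), SSZ))))))
  step 17: S(S(S(S(S(S(add(add(Z, mul(Z, SSZ)), SSZ)))))))
  step 18: S(S(S(S(S(S(add(mul(Z, SSZ), SSZ)))))))
  step 19: S(S(S(S(S(S(add(Z, SSZ)))))))
  step 20: S^8(Z)

Term B:
  start: add(add(mul(SZ, SZ), SZ), mul(add(Z, SSZ), mul(SSZ, SZ)))
  step 1: add(add(add(SZ, mul(Z, SZ)), SZ), mul(add(Z, SSZ), mul(SSZ, SZ)))
  step 2: add(add(S(add(Z, mul(Z, SZ))), SZ), mul(add(Z, SSZ), mul(SSZ, SZ)))
  step 3: add(S(add(add(Z, mul(Z, SZ)), SZ)), mul(add(Z, SSZ), mul(SSZ, SZ)))
  step 4: S(add(add(add(Z, mul(Z, SZ)), SZ), mul(add(Z, SSZ), mul(SSZ, SZ))))
  step 5: S(add(add(mul(Z, SZ), SZ), mul(add(Z, SSZ), mul(SSZ, SZ))))
  step 6: S(add(add(Z, SZ), mul(add(Z, SSZ), mul(SSZ, SZ))))
  step 7: S(add(SZ, mul(add(Z, SSZ), mul(SSZ, SZ))))
  step 8: S(S(add(Z, mul(add(Z, SSZ), mul(SSZ, SZ)))))
  step 9: S(S(mul(add(Z, SSZ), mul(SSZ, SZ))))
  step 10: S(S(mul(SSZ, mul(SSZ, SZ))))
  step 11: S(S(add(mul(SSZ, SZ), mul(SZ, mul(SSZ, SZ)))))
  step 12: S(S(add(add(SZ, mul(SZ, SZ)), mul(SZ, mul(SSZ, SZ)))))
  step 13: S(S(add(S(add(Z, mul(SZ, SZ))), mul(SZ, mul(SSZ, SZ)))))
  step 14: S(S(S(add(add(Z, mul(SZ, SZ)), mul(SZ, mul(SSZ, SZ))))))
  step 15: S(S(S(add(mul(SZ, SZ), mul(SZ, mul(SSZ, SZ))))))
  step 16: S(S(S(add(add(SZ, mul(Z, SZ)), mul(SZ, mul(SSZ, SZ))))))
  step 17: S(S(S(add(S(add(Z, mul(Z, SZ))), mul(SZ, mul(SSZ, SZ))))))
  step 18: S(S(S(S(add(add(Z, mul(Z, SZ)), mul(SZ, mul(SSZ, SZ)))))))
  step 19: S(S(S(S(add(mul(Z, SZ), mul(SZ, mul(SSZ, SZ)))))))
  step 20: S(S(S(S(add(Z, mul(SZ, mul(SSZ, SZ)))))))
  step 21: S(S(S(S(mul(SZ, mul(SSZ, SZ))))))
  step 22: S(S(S(S(add(mul(SSZ, SZ), mul(Z, mul(SSZ, SZ)))))))
  step 23: S(S(S(S(add(add(SZ, mul(SZ, SZ)), mul(Z, mul(SSZ, SZ)))))))
  step 24: S(S(S(S(add(S(add(Z, mul(SZ, SZ))), mul(Z, mul(SSZ, SZ)))))))
  step 25: S(S(S(S(S(add(add(Z, mul(SZ, SZ)), mul(Z, mul(SSZ, SZ))))))))
  step 26: S(S(S(S(S(add(mul(SZ, SZ), mul(Z, mul(SSZ, SZ))))))))
  step 27: S(S(S(S(S(add(add(SZ, mul(Z, SZ)), mul(Z, mul(SSZ, SZ))))))))
  step 28: S(S(S(S(S(add(S(add(Z, mul(Z, SZ))), mul(Z, mul(SSZ, SZ))))))))
  step 29: S(S(S(S(S(S(add(add(Z, mul(Z, SZ)), mul(Z, mul(SSZ, SZ)))))))))
  step 30: S(S(S(S(S(S(add(mul(Z, SZ), mul(Z, mul(SSZ, SZ)))))))))
  step 31: S(S(S(S(S(S(add(Z, mul(Z, mul(SSZ, SZ)))))))))
  step 32: S(S(S(S(S(S(mul(Z, mul(SSZ, SZ))))))))
  step 33: S^6(Z)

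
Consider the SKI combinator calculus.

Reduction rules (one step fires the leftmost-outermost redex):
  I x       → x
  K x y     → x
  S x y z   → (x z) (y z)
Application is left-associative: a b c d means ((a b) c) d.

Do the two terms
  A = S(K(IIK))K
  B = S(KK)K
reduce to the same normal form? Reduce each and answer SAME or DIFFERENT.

Answer: SAME — A ⇓ S(KK)K, B ⇓ S(KK)K

Derivation:
Term A:
  start: S(K(IIK))K
  step 1: S(K(IK))K
  step 2: S(KK)K

Term B:
  start: S(KK)K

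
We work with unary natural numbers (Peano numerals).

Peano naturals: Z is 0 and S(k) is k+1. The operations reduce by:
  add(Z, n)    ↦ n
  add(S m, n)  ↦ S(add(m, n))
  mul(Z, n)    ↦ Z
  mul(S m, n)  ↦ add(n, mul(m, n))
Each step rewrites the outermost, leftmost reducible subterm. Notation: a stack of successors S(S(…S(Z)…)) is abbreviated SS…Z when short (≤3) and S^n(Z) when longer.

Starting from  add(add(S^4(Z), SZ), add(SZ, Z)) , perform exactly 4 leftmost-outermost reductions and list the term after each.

Answer: after 4 steps: S(S(add(add(SSZ, SZ), add(SZ, Z))))

Working:
  start: add(add(S^4(Z), SZ), add(SZ, Z))
  step 1: add(S(add(SSSZ, SZ)), add(SZ, Z))
  step 2: S(add(add(SSSZ, SZ), add(SZ, Z)))
  step 3: S(add(S(add(SSZ, SZ)), add(SZ, Z)))
  step 4: S(S(add(add(SSZ, SZ), add(SZ, Z))))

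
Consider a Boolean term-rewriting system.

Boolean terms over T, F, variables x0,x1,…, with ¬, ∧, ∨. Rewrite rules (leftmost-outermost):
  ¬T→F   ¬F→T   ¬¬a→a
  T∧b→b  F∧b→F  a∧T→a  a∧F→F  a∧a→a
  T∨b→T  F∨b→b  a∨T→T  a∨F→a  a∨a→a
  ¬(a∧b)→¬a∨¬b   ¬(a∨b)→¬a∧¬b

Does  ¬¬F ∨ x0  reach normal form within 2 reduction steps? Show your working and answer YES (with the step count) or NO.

  start: ¬¬F ∨ x0
  step 1: F ∨ x0
  step 2: x0

Answer: YES — reaches normal form x0 in 2 ≤ 2 steps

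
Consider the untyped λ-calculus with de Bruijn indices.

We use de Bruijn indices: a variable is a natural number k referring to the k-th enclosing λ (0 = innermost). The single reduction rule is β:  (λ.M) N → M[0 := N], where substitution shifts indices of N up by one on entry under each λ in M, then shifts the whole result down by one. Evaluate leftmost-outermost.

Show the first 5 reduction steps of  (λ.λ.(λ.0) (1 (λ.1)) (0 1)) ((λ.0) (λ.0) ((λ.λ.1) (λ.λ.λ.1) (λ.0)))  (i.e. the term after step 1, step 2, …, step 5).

  start: (λ.λ.(λ.0) (1 (λ.1)) (0 1)) ((λ.0) (λ.0) ((λ.λ.1) (λ.λ.λ.1) (λ.0)))
  →1  λ.(λ.0) ((λ.0) (λ.0) ((λ.λ.1) (λ.λ.λ.1) (λ.0)) (λ.1)) (0 ((λ.0) (λ.0) ((λ.λ.1) (λ.λ.λ.1) (λ.0))))
  →2  λ.(λ.0) (λ.0) ((λ.λ.1) (λ.λ.λ.1) (λ.0)) (λ.1) (0 ((λ.0) (λ.0) ((λ.λ.1) (λ.λ.λ.1) (λ.0))))
  →3  λ.(λ.0) ((λ.λ.1) (λ.λ.λ.1) (λ.0)) (λ.1) (0 ((λ.0) (λ.0) ((λ.λ.1) (λ.λ.λ.1) (λ.0))))
  →4  λ.(λ.λ.1) (λ.λ.λ.1) (λ.0) (λ.1) (0 ((λ.0) (λ.0) ((λ.λ.1) (λ.λ.λ.1) (λ.0))))
  →5  λ.(λ.λ.λ.λ.1) (λ.0) (λ.1) (0 ((λ.0) (λ.0) ((λ.λ.1) (λ.λ.λ.1) (λ.0))))

Answer: after 5 steps: λ.(λ.λ.λ.λ.1) (λ.0) (λ.1) (0 ((λ.0) (λ.0) ((λ.λ.1) (λ.λ.λ.1) (λ.0))))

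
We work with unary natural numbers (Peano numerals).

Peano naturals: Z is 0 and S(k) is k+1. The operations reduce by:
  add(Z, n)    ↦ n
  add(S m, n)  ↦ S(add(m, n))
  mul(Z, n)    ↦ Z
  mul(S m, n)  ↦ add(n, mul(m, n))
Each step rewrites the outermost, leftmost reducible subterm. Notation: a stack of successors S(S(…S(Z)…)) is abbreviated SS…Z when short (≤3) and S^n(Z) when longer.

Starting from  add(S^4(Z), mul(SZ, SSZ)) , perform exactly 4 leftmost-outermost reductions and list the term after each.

Answer: after 4 steps: S(S(S(S(add(Z, mul(SZ, SSZ))))))

Working:
  start: add(S^4(Z), mul(SZ, SSZ))
  [1] S(add(SSSZ, mul(SZ, SSZ)))
  [2] S(S(add(SSZ, mul(SZ, SSZ))))
  [3] S(S(S(add(SZ, mul(SZ, SSZ)))))
  [4] S(S(S(S(add(Z, mul(SZ, SSZ))))))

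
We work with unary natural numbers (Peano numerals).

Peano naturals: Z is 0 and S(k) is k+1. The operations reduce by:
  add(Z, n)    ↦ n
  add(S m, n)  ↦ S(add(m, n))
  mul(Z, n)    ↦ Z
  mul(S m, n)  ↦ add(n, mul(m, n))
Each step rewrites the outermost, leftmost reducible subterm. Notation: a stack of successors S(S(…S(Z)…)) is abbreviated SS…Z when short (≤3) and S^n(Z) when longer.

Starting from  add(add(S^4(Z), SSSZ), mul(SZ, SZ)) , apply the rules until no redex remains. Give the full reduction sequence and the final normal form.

Answer: normal form = S^8(Z)  (in 17 steps)

Reduction:
  start: add(add(S^4(Z), SSSZ), mul(SZ, SZ))
  step 1: add(S(add(SSSZ, SSSZ)), mul(SZ, SZ))
  step 2: S(add(add(SSSZ, SSSZ), mul(SZ, SZ)))
  step 3: S(add(S(add(SSZ, SSSZ)), mul(SZ, SZ)))
  step 4: S(S(add(add(SSZ, SSSZ), mul(SZ, SZ))))
  step 5: S(S(add(S(add(SZ, SSSZ)), mul(SZ, SZ))))
  step 6: S(S(S(add(add(SZ, SSSZ), mul(SZ, SZ)))))
  step 7: S(S(S(add(S(add(Z, SSSZ)), mul(SZ, SZ)))))
  step 8: S(S(S(S(add(add(Z, SSSZ), mul(SZ, SZ))))))
  step 9: S(S(S(S(add(SSSZ, mul(SZ, SZ))))))
  step 10: S(S(S(S(S(add(SSZ, mul(SZ, SZ)))))))
  step 11: S(S(S(S(S(S(add(SZ, mul(SZ, SZ))))))))
  step 12: S(S(S(S(S(S(S(add(Z, mul(SZ, SZ)))))))))
  step 13: S(S(S(S(S(S(S(mul(SZ, SZ))))))))
  step 14: S(S(S(S(S(S(S(add(SZ, mul(Z, SZ)))))))))
  step 15: S(S(S(S(S(S(S(S(add(Z, mul(Z, SZ))))))))))
  step 16: S(S(S(S(S(S(S(S(mul(Z, SZ)))))))))
  step 17: S^8(Z)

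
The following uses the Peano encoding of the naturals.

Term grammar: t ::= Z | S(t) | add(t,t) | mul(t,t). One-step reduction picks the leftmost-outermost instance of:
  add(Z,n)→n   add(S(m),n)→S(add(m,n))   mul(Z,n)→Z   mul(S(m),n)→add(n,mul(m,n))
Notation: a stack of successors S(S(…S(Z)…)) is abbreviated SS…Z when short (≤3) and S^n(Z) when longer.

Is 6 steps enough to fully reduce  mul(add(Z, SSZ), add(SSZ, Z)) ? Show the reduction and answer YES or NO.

  start: mul(add(Z, SSZ), add(SSZ, Z))
  →1  mul(SSZ, add(SSZ, Z))
  →2  add(add(SSZ, Z), mul(SZ, add(SSZ, Z)))
  →3  add(S(add(SZ, Z)), mul(SZ, add(SSZ, Z)))
  →4  S(add(add(SZ, Z), mul(SZ, add(SSZ, Z))))
  →5  S(add(S(add(Z, Z)), mul(SZ, add(SSZ, Z))))
  →6  S(S(add(add(Z, Z), mul(SZ, add(SSZ, Z)))))

Answer: NO — after 6 steps the term is S(S(add(add(Z, Z), mul(SZ, add(SSZ, Z))))), not yet normal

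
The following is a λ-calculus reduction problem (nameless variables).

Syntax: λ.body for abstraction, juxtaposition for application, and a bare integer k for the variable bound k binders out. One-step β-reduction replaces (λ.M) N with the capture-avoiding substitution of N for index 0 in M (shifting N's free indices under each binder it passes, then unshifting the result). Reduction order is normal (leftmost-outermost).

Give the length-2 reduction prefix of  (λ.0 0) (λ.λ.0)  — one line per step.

  start: (λ.0 0) (λ.λ.0)
  [1] (λ.λ.0) (λ.λ.0)
  [2] λ.0

Answer: after 2 steps: λ.0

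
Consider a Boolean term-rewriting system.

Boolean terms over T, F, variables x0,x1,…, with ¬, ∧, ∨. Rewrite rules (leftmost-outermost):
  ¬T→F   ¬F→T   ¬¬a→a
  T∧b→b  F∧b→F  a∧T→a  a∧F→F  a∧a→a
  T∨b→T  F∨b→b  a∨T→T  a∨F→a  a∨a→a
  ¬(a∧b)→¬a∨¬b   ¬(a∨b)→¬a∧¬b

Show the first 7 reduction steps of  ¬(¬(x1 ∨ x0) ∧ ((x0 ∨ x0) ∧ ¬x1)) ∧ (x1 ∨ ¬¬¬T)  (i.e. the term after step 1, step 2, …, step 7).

Answer: after 7 steps: ((x1 ∨ x0) ∨ (¬x0 ∨ x1)) ∧ (x1 ∨ ¬T)

Working:
  start: ¬(¬(x1 ∨ x0) ∧ ((x0 ∨ x0) ∧ ¬x1)) ∧ (x1 ∨ ¬¬¬T)
  →1  (¬¬(x1 ∨ x0) ∨ ¬((x0 ∨ x0) ∧ ¬x1)) ∧ (x1 ∨ ¬¬¬T)
  →2  ((x1 ∨ x0) ∨ ¬((x0 ∨ x0) ∧ ¬x1)) ∧ (x1 ∨ ¬¬¬T)
  →3  ((x1 ∨ x0) ∨ (¬(x0 ∨ x0) ∨ ¬¬x1)) ∧ (x1 ∨ ¬¬¬T)
  →4  ((x1 ∨ x0) ∨ ((¬x0 ∧ ¬x0) ∨ ¬¬x1)) ∧ (x1 ∨ ¬¬¬T)
  →5  ((x1 ∨ x0) ∨ (¬x0 ∨ ¬¬x1)) ∧ (x1 ∨ ¬¬¬T)
  →6  ((x1 ∨ x0) ∨ (¬x0 ∨ x1)) ∧ (x1 ∨ ¬¬¬T)
  →7  ((x1 ∨ x0) ∨ (¬x0 ∨ x1)) ∧ (x1 ∨ ¬T)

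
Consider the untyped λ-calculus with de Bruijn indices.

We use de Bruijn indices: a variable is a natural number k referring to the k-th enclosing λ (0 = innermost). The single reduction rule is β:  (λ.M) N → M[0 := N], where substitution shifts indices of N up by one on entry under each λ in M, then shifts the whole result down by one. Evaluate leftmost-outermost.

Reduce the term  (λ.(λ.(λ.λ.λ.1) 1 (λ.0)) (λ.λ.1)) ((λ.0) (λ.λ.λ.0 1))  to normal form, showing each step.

  start: (λ.(λ.(λ.λ.λ.1) 1 (λ.0)) (λ.λ.1)) ((λ.0) (λ.λ.λ.0 1))
  [1] (λ.(λ.λ.λ.1) ((λ.0) (λ.λ.λ.0 1)) (λ.0)) (λ.λ.1)
  [2] (λ.λ.λ.1) ((λ.0) (λ.λ.λ.0 1)) (λ.0)
  [3] (λ.λ.1) (λ.0)
  [4] λ.λ.0

Answer: normal form = λ.λ.0  (in 4 steps)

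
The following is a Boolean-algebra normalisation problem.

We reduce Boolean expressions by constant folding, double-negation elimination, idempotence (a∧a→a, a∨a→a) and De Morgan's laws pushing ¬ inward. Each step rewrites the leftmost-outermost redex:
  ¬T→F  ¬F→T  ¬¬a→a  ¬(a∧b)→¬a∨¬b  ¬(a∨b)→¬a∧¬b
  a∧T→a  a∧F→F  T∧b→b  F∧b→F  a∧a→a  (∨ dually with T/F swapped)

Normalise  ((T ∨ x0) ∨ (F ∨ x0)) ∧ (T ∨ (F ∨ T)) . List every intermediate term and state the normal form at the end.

  start: ((T ∨ x0) ∨ (F ∨ x0)) ∧ (T ∨ (F ∨ T))
  step 1: (T ∨ (F ∨ x0)) ∧ (T ∨ (F ∨ T))
  step 2: T ∧ (T ∨ (F ∨ T))
  step 3: T ∨ (F ∨ T)
  step 4: T

Answer: normal form = T  (in 4 steps)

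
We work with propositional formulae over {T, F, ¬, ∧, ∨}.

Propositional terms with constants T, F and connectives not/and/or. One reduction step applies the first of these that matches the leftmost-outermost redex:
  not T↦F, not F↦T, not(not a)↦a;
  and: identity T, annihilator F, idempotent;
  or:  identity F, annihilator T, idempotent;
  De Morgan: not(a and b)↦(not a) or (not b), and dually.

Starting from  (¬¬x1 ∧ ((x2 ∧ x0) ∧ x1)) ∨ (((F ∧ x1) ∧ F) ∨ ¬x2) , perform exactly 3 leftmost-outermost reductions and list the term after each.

  start: (¬¬x1 ∧ ((x2 ∧ x0) ∧ x1)) ∨ (((F ∧ x1) ∧ F) ∨ ¬x2)
  →1  (x1 ∧ ((x2 ∧ x0) ∧ x1)) ∨ (((F ∧ x1) ∧ F) ∨ ¬x2)
  →2  (x1 ∧ ((x2 ∧ x0) ∧ x1)) ∨ (F ∨ ¬x2)
  →3  (x1 ∧ ((x2 ∧ x0) ∧ x1)) ∨ ¬x2

Answer: after 3 steps: (x1 ∧ ((x2 ∧ x0) ∧ x1)) ∨ ¬x2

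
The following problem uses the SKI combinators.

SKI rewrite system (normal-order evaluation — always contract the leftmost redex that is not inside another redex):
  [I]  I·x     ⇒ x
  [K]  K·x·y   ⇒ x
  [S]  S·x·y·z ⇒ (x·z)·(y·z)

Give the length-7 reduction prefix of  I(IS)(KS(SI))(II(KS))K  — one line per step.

Answer: after 7 steps: SKS

Derivation:
  start: I(IS)(KS(SI))(II(KS))K
  [1] IS(KS(SI))(II(KS))K
  [2] S(KS(SI))(II(KS))K
  [3] KS(SI)K(II(KS)K)
  [4] SK(II(KS)K)
  [5] SK(I(KS)K)
  [6] SK(KSK)
  [7] SKS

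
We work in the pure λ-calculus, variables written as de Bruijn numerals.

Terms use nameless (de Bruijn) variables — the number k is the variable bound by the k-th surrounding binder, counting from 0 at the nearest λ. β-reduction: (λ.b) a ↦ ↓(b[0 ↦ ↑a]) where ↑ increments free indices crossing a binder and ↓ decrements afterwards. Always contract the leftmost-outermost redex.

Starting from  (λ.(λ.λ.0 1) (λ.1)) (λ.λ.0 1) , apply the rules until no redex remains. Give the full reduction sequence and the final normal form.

  start: (λ.(λ.λ.0 1) (λ.1)) (λ.λ.0 1)
  step 1: (λ.λ.0 1) (λ.λ.λ.0 1)
  step 2: λ.0 (λ.λ.λ.0 1)

Answer: normal form = λ.0 (λ.λ.λ.0 1)  (in 2 steps)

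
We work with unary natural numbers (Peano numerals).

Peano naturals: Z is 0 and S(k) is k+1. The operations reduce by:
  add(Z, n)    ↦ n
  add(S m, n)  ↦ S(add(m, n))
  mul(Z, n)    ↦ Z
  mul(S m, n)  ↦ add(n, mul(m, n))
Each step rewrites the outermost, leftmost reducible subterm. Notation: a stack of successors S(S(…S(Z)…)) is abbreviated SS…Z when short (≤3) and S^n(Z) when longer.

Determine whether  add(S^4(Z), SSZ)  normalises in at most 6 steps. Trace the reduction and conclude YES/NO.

Answer: YES — reaches normal form S^6(Z) in 5 ≤ 6 steps

Reduction:
  start: add(S^4(Z), SSZ)
  step 1: S(add(SSSZ, SSZ))
  step 2: S(S(add(SSZ, SSZ)))
  step 3: S(S(S(add(SZ, SSZ))))
  step 4: S(S(S(S(add(Z, SSZ)))))
  step 5: S^6(Z)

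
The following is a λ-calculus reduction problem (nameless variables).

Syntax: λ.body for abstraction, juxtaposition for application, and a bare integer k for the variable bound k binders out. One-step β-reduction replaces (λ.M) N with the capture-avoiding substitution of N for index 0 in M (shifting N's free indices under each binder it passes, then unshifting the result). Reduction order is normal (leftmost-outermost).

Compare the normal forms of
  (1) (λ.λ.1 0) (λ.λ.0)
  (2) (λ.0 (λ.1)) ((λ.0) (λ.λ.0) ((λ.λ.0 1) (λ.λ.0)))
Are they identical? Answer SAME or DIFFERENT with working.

Answer: SAME — A ⇓ λ.λ.0, B ⇓ λ.λ.0

Working:
Term A:
  start: (λ.λ.1 0) (λ.λ.0)
  [1] λ.(λ.λ.0) 0
  [2] λ.λ.0

Term B:
  start: (λ.0 (λ.1)) ((λ.0) (λ.λ.0) ((λ.λ.0 1) (λ.λ.0)))
  [1] (λ.0) (λ.λ.0) ((λ.λ.0 1) (λ.λ.0)) (λ.(λ.0) (λ.λ.0) ((λ.λ.0 1) (λ.λ.0)))
  [2] (λ.λ.0) ((λ.λ.0 1) (λ.λ.0)) (λ.(λ.0) (λ.λ.0) ((λ.λ.0 1) (λ.λ.0)))
  [3] (λ.0) (λ.(λ.0) (λ.λ.0) ((λ.λ.0 1) (λ.λ.0)))
  [4] λ.(λ.0) (λ.λ.0) ((λ.λ.0 1) (λ.λ.0))
  [5] λ.(λ.λ.0) ((λ.λ.0 1) (λ.λ.0))
  [6] λ.λ.0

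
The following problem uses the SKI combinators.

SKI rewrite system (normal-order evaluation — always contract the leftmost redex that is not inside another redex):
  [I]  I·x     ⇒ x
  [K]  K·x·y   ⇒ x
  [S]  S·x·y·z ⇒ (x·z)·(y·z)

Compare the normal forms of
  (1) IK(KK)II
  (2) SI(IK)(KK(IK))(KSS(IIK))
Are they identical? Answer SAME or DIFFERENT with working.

Answer: DIFFERENT — A ⇓ K, B ⇓ KK

Derivation:
Term A:
  start: IK(KK)II
  step 1: K(KK)II
  step 2: KKI
  step 3: K

Term B:
  start: SI(IK)(KK(IK))(KSS(IIK))
  step 1: I(KK(IK))(IK(KK(IK)))(KSS(IIK))
  step 2: KK(IK)(IK(KK(IK)))(KSS(IIK))
  step 3: K(IK(KK(IK)))(KSS(IIK))
  step 4: IK(KK(IK))
  step 5: K(KK(IK))
  step 6: KK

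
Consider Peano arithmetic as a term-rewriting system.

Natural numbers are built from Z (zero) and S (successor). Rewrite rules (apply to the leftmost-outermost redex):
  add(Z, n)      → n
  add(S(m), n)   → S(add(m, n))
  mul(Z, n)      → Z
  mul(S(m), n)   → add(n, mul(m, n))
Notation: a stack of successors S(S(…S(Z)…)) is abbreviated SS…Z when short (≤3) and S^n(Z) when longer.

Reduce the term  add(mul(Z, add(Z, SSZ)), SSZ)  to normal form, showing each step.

  start: add(mul(Z, add(Z, SSZ)), SSZ)
  →1  add(Z, SSZ)
  →2  SSZ

Answer: normal form = SSZ  (in 2 steps)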